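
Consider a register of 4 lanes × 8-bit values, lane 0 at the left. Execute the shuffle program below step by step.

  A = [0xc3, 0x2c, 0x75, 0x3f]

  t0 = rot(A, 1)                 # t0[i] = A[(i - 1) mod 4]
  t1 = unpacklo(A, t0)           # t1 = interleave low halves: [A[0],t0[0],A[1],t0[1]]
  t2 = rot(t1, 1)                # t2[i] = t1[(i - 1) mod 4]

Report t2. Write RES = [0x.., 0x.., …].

RES = [0xc3, 0xc3, 0x3f, 0x2c]

  t0: 3f c3 2c 75
  t1: c3 3f 2c c3
  t2: c3 c3 3f 2c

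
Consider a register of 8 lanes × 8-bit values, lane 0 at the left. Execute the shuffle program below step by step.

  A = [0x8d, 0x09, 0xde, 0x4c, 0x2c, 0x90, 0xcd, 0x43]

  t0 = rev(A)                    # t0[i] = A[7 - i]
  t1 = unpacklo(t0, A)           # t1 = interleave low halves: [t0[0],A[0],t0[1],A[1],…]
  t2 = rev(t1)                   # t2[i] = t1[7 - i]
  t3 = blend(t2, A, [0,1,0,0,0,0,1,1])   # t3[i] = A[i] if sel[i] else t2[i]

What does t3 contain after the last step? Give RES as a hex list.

→ t0 |43|cd|90|2c|4c|de|09|8d|
→ t1 |43|8d|cd|09|90|de|2c|4c|
→ t2 |4c|2c|de|90|09|cd|8d|43|
→ t3 |4c|09|de|90|09|cd|cd|43|

RES = [ 0x4c  0x09  0xde  0x90  0x09  0xcd  0xcd  0x43 ]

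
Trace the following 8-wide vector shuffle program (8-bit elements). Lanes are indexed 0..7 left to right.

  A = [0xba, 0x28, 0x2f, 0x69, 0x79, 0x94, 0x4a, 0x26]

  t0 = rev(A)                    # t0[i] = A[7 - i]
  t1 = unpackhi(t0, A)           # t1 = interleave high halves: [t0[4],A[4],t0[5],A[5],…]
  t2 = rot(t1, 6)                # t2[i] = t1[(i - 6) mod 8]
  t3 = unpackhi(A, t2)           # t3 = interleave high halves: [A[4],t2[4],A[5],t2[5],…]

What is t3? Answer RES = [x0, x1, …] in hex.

RES = [0x79, 0xba, 0x94, 0x26, 0x4a, 0x69, 0x26, 0x79]

t0 = [0x26, 0x4a, 0x94, 0x79, 0x69, 0x2f, 0x28, 0xba]
t1 = [0x69, 0x79, 0x2f, 0x94, 0x28, 0x4a, 0xba, 0x26]
t2 = [0x2f, 0x94, 0x28, 0x4a, 0xba, 0x26, 0x69, 0x79]
t3 = [0x79, 0xba, 0x94, 0x26, 0x4a, 0x69, 0x26, 0x79]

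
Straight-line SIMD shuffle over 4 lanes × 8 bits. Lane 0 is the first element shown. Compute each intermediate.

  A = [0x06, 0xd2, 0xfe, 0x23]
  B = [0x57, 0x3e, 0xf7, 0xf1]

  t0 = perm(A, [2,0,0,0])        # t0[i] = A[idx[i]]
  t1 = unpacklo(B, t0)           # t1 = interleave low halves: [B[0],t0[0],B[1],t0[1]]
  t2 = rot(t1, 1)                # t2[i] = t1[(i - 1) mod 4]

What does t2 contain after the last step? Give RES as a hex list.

RES = [0x06, 0x57, 0xfe, 0x3e]

  t0: fe 06 06 06
  t1: 57 fe 3e 06
  t2: 06 57 fe 3e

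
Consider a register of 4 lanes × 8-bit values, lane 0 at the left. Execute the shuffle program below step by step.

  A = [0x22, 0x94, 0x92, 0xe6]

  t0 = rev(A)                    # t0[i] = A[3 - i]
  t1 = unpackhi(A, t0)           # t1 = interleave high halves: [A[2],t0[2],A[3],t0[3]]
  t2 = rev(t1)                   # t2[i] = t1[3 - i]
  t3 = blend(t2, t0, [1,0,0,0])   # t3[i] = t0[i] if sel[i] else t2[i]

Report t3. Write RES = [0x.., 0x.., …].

RES = [0xe6, 0xe6, 0x94, 0x92]

→ t0 |e6|92|94|22|
→ t1 |92|94|e6|22|
→ t2 |22|e6|94|92|
→ t3 |e6|e6|94|92|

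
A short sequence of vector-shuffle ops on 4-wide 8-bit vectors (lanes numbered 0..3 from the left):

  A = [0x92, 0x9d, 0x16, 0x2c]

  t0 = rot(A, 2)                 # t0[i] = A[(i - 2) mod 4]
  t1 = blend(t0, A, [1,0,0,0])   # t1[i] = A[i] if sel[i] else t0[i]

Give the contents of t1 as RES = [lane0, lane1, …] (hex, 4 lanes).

RES = [ 0x92  0x2c  0x92  0x9d ]

→ t0 |16|2c|92|9d|
→ t1 |92|2c|92|9d|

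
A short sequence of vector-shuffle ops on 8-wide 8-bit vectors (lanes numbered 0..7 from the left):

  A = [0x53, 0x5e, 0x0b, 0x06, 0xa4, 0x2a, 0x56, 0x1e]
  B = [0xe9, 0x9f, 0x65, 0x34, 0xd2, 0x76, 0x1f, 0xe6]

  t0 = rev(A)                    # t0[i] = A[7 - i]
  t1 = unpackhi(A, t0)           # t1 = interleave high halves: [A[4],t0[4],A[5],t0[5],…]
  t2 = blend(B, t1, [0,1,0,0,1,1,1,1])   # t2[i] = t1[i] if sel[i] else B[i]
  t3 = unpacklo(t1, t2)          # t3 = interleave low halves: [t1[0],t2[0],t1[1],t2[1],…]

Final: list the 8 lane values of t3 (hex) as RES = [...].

→ t0 |1e|56|2a|a4|06|0b|5e|53|
→ t1 |a4|06|2a|0b|56|5e|1e|53|
→ t2 |e9|06|65|34|56|5e|1e|53|
→ t3 |a4|e9|06|06|2a|65|0b|34|

RES = [0xa4, 0xe9, 0x06, 0x06, 0x2a, 0x65, 0x0b, 0x34]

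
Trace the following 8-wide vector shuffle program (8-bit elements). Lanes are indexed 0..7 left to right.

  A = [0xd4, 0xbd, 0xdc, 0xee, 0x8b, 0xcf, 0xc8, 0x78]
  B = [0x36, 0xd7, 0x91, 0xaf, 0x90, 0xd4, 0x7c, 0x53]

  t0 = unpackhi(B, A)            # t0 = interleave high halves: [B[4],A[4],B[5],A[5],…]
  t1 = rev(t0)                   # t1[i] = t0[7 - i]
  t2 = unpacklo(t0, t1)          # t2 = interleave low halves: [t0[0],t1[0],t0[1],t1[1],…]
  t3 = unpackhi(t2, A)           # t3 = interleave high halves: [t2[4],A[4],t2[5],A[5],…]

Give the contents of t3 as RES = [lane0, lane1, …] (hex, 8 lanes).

RES = [ 0xd4  0x8b  0xc8  0xcf  0xcf  0xc8  0x7c  0x78 ]

  t0: 90 8b d4 cf 7c c8 53 78
  t1: 78 53 c8 7c cf d4 8b 90
  t2: 90 78 8b 53 d4 c8 cf 7c
  t3: d4 8b c8 cf cf c8 7c 78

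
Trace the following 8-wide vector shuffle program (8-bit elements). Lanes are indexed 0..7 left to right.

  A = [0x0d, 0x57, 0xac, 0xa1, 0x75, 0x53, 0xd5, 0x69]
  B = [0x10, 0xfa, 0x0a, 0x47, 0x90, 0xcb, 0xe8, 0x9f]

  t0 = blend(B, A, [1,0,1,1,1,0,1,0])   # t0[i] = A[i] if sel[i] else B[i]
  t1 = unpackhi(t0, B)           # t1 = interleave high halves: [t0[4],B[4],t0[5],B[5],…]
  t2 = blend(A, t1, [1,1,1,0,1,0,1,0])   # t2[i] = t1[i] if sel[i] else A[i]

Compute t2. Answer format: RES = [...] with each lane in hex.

  t0: 0d fa ac a1 75 cb d5 9f
  t1: 75 90 cb cb d5 e8 9f 9f
  t2: 75 90 cb a1 d5 53 9f 69

RES = [0x75, 0x90, 0xcb, 0xa1, 0xd5, 0x53, 0x9f, 0x69]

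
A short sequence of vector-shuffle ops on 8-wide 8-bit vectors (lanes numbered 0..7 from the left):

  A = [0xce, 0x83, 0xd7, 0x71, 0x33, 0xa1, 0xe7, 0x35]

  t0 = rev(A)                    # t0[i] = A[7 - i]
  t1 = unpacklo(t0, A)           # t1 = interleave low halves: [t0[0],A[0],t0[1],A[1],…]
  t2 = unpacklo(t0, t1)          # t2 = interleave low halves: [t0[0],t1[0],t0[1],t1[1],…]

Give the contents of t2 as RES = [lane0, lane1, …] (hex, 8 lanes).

RES = [0x35, 0x35, 0xe7, 0xce, 0xa1, 0xe7, 0x33, 0x83]

  t0: 35 e7 a1 33 71 d7 83 ce
  t1: 35 ce e7 83 a1 d7 33 71
  t2: 35 35 e7 ce a1 e7 33 83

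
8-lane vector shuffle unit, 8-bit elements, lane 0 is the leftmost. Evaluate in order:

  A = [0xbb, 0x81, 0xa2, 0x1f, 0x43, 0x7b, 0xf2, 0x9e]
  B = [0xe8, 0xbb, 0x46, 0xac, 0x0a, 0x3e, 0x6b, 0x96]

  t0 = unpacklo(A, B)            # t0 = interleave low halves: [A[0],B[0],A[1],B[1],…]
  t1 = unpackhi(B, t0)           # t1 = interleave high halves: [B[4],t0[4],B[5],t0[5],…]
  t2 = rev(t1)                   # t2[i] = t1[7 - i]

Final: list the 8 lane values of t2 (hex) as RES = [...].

  t0: bb e8 81 bb a2 46 1f ac
  t1: 0a a2 3e 46 6b 1f 96 ac
  t2: ac 96 1f 6b 46 3e a2 0a

RES = [0xac, 0x96, 0x1f, 0x6b, 0x46, 0x3e, 0xa2, 0x0a]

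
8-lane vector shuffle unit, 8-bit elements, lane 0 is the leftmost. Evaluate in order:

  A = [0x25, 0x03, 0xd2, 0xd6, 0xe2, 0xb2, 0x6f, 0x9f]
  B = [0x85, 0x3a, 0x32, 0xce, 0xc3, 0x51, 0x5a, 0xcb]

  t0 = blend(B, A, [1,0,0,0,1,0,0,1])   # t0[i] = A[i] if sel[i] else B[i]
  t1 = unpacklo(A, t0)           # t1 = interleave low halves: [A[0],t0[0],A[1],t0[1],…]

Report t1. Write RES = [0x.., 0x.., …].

  t0: 25 3a 32 ce e2 51 5a 9f
  t1: 25 25 03 3a d2 32 d6 ce

RES = [0x25, 0x25, 0x03, 0x3a, 0xd2, 0x32, 0xd6, 0xce]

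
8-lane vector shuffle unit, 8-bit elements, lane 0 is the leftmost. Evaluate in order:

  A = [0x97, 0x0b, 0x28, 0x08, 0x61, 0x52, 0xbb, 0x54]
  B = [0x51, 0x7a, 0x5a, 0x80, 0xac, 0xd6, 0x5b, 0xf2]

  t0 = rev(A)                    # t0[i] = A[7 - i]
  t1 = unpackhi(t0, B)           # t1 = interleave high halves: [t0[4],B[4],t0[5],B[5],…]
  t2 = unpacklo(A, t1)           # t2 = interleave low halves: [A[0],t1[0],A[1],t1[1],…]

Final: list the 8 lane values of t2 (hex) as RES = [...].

  t0: 54 bb 52 61 08 28 0b 97
  t1: 08 ac 28 d6 0b 5b 97 f2
  t2: 97 08 0b ac 28 28 08 d6

RES = [ 0x97  0x08  0x0b  0xac  0x28  0x28  0x08  0xd6 ]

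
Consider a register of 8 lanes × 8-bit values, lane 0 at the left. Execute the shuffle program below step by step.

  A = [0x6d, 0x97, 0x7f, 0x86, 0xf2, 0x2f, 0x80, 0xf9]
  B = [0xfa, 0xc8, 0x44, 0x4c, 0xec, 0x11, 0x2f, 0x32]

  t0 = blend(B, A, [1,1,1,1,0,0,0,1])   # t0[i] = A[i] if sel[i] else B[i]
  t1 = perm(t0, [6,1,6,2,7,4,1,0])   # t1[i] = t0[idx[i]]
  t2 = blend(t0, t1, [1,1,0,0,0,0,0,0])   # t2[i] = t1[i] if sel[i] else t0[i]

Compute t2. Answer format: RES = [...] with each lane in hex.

RES = [0x2f, 0x97, 0x7f, 0x86, 0xec, 0x11, 0x2f, 0xf9]

→ t0 |6d|97|7f|86|ec|11|2f|f9|
→ t1 |2f|97|2f|7f|f9|ec|97|6d|
→ t2 |2f|97|7f|86|ec|11|2f|f9|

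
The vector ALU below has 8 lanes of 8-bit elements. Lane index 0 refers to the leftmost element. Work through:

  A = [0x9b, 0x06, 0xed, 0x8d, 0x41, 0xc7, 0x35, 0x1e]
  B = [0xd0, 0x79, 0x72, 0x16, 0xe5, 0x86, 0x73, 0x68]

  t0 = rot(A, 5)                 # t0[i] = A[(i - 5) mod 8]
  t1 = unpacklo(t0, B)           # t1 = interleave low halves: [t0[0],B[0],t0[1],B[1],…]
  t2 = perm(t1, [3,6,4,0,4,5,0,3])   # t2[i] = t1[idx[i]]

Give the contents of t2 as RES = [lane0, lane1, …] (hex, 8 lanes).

t0 = [0x8d, 0x41, 0xc7, 0x35, 0x1e, 0x9b, 0x06, 0xed]
t1 = [0x8d, 0xd0, 0x41, 0x79, 0xc7, 0x72, 0x35, 0x16]
t2 = [0x79, 0x35, 0xc7, 0x8d, 0xc7, 0x72, 0x8d, 0x79]

RES = [0x79, 0x35, 0xc7, 0x8d, 0xc7, 0x72, 0x8d, 0x79]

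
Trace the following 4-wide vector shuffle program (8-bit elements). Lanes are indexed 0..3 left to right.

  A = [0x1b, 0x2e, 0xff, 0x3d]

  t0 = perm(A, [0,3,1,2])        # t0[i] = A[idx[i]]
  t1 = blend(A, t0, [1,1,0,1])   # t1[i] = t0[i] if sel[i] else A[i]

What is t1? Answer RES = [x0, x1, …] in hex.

  t0: 1b 3d 2e ff
  t1: 1b 3d ff ff

RES = [0x1b, 0x3d, 0xff, 0xff]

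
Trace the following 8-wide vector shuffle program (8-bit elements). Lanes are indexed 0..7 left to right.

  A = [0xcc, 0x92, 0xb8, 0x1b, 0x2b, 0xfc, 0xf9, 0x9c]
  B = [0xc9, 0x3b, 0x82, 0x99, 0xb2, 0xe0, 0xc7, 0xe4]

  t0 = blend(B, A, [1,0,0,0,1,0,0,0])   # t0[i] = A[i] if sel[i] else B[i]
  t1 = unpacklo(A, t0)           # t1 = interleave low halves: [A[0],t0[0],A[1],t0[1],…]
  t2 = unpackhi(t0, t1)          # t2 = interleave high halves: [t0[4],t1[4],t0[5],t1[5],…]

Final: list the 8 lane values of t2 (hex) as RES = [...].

→ t0 |cc|3b|82|99|2b|e0|c7|e4|
→ t1 |cc|cc|92|3b|b8|82|1b|99|
→ t2 |2b|b8|e0|82|c7|1b|e4|99|

RES = [ 0x2b  0xb8  0xe0  0x82  0xc7  0x1b  0xe4  0x99 ]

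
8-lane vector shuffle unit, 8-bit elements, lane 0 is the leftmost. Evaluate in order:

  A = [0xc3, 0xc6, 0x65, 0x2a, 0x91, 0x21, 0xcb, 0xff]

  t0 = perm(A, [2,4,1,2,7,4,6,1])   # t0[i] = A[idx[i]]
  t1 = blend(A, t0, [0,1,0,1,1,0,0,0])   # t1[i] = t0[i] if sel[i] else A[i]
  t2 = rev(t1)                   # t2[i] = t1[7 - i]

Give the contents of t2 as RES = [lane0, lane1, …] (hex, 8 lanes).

t0 = [0x65, 0x91, 0xc6, 0x65, 0xff, 0x91, 0xcb, 0xc6]
t1 = [0xc3, 0x91, 0x65, 0x65, 0xff, 0x21, 0xcb, 0xff]
t2 = [0xff, 0xcb, 0x21, 0xff, 0x65, 0x65, 0x91, 0xc3]

RES = [0xff, 0xcb, 0x21, 0xff, 0x65, 0x65, 0x91, 0xc3]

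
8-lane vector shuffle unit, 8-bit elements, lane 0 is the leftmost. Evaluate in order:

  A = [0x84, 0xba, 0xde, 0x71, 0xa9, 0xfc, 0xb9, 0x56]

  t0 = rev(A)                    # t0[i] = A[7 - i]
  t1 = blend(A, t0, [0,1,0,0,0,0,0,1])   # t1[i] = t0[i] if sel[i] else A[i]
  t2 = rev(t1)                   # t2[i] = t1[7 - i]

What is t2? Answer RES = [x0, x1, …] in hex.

RES = [ 0x84  0xb9  0xfc  0xa9  0x71  0xde  0xb9  0x84 ]

→ t0 |56|b9|fc|a9|71|de|ba|84|
→ t1 |84|b9|de|71|a9|fc|b9|84|
→ t2 |84|b9|fc|a9|71|de|b9|84|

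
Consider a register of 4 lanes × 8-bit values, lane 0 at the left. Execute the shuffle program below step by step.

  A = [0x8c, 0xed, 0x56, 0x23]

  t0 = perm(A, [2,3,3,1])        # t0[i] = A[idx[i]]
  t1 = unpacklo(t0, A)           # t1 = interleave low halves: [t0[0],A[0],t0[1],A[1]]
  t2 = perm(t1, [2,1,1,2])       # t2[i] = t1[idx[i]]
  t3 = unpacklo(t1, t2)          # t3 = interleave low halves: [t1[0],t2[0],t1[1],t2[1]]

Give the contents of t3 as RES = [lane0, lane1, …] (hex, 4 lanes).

  t0: 56 23 23 ed
  t1: 56 8c 23 ed
  t2: 23 8c 8c 23
  t3: 56 23 8c 8c

RES = [ 0x56  0x23  0x8c  0x8c ]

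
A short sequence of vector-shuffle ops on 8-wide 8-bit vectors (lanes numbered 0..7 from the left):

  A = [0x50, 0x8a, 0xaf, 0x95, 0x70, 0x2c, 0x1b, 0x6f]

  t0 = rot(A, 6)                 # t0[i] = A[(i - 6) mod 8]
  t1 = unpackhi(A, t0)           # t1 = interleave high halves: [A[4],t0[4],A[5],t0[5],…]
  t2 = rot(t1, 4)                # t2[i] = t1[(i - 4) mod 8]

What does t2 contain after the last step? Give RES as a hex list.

RES = [ 0x1b  0x50  0x6f  0x8a  0x70  0x1b  0x2c  0x6f ]

t0 = [0xaf, 0x95, 0x70, 0x2c, 0x1b, 0x6f, 0x50, 0x8a]
t1 = [0x70, 0x1b, 0x2c, 0x6f, 0x1b, 0x50, 0x6f, 0x8a]
t2 = [0x1b, 0x50, 0x6f, 0x8a, 0x70, 0x1b, 0x2c, 0x6f]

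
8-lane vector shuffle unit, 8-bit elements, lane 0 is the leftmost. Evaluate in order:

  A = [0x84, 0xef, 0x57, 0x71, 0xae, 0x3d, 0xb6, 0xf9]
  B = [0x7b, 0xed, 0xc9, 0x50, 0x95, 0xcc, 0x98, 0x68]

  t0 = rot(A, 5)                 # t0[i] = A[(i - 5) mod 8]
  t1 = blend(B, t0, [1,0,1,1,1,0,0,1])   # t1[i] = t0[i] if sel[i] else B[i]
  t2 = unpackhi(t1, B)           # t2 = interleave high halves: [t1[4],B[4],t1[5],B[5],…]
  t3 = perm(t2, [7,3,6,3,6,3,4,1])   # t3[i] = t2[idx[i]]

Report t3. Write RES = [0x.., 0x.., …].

RES = [ 0x68  0xcc  0x57  0xcc  0x57  0xcc  0x98  0x95 ]

→ t0 |71|ae|3d|b6|f9|84|ef|57|
→ t1 |71|ed|3d|b6|f9|cc|98|57|
→ t2 |f9|95|cc|cc|98|98|57|68|
→ t3 |68|cc|57|cc|57|cc|98|95|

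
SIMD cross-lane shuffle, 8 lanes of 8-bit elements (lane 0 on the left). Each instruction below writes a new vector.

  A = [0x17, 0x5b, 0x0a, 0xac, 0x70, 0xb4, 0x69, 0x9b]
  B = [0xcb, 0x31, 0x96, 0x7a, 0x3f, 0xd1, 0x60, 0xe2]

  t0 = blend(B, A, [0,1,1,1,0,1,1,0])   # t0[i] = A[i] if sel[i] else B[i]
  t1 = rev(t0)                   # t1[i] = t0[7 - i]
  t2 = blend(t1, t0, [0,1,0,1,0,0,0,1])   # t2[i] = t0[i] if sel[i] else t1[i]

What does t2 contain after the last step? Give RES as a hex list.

RES = [0xe2, 0x5b, 0xb4, 0xac, 0xac, 0x0a, 0x5b, 0xe2]

  t0: cb 5b 0a ac 3f b4 69 e2
  t1: e2 69 b4 3f ac 0a 5b cb
  t2: e2 5b b4 ac ac 0a 5b e2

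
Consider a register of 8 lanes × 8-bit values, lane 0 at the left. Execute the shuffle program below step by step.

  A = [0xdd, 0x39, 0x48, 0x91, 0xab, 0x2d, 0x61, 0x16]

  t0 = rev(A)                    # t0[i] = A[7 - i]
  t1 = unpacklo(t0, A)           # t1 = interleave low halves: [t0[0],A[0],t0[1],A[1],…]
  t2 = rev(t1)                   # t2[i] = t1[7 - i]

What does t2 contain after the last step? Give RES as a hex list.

RES = [0x91, 0xab, 0x48, 0x2d, 0x39, 0x61, 0xdd, 0x16]

t0 = [0x16, 0x61, 0x2d, 0xab, 0x91, 0x48, 0x39, 0xdd]
t1 = [0x16, 0xdd, 0x61, 0x39, 0x2d, 0x48, 0xab, 0x91]
t2 = [0x91, 0xab, 0x48, 0x2d, 0x39, 0x61, 0xdd, 0x16]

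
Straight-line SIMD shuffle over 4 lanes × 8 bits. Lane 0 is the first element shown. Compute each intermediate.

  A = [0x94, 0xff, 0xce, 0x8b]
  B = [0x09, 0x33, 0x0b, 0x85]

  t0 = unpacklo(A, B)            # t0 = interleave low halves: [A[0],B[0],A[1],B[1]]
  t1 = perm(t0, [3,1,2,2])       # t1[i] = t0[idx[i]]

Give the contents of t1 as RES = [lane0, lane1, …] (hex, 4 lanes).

RES = [0x33, 0x09, 0xff, 0xff]

→ t0 |94|09|ff|33|
→ t1 |33|09|ff|ff|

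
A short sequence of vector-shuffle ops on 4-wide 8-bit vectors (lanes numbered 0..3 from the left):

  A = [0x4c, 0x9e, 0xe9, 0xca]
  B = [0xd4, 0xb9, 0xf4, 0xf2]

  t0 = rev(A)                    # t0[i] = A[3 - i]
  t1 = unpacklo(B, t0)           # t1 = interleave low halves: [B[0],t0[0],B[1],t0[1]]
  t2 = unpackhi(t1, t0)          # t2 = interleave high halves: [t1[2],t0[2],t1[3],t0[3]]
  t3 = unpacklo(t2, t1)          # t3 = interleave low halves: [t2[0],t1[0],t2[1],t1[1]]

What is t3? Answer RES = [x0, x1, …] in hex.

RES = [ 0xb9  0xd4  0x9e  0xca ]

  t0: ca e9 9e 4c
  t1: d4 ca b9 e9
  t2: b9 9e e9 4c
  t3: b9 d4 9e ca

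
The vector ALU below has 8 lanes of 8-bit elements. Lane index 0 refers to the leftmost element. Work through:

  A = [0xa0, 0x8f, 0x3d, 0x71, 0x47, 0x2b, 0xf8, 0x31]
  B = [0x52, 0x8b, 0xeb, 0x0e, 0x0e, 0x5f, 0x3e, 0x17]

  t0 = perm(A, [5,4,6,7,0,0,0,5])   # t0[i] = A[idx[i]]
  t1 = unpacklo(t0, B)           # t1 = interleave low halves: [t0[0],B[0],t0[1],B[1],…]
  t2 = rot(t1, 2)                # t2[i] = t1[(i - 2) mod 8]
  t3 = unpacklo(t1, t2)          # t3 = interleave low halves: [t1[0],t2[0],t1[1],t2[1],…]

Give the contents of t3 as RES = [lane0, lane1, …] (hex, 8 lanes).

  t0: 2b 47 f8 31 a0 a0 a0 2b
  t1: 2b 52 47 8b f8 eb 31 0e
  t2: 31 0e 2b 52 47 8b f8 eb
  t3: 2b 31 52 0e 47 2b 8b 52

RES = [0x2b, 0x31, 0x52, 0x0e, 0x47, 0x2b, 0x8b, 0x52]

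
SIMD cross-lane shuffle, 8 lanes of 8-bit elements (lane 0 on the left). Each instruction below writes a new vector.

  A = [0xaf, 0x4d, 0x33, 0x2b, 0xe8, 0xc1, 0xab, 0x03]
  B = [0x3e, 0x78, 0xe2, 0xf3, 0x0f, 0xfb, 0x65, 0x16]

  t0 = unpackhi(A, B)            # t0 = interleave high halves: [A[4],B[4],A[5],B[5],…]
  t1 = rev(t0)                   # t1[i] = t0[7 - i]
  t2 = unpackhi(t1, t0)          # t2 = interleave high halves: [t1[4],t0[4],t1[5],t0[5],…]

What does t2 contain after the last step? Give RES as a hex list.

  t0: e8 0f c1 fb ab 65 03 16
  t1: 16 03 65 ab fb c1 0f e8
  t2: fb ab c1 65 0f 03 e8 16

RES = [0xfb, 0xab, 0xc1, 0x65, 0x0f, 0x03, 0xe8, 0x16]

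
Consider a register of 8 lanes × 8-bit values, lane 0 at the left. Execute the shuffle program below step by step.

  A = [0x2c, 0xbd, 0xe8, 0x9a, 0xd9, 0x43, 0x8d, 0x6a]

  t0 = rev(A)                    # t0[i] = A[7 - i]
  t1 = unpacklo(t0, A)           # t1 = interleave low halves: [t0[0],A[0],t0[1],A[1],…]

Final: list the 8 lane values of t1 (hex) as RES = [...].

RES = [0x6a, 0x2c, 0x8d, 0xbd, 0x43, 0xe8, 0xd9, 0x9a]

→ t0 |6a|8d|43|d9|9a|e8|bd|2c|
→ t1 |6a|2c|8d|bd|43|e8|d9|9a|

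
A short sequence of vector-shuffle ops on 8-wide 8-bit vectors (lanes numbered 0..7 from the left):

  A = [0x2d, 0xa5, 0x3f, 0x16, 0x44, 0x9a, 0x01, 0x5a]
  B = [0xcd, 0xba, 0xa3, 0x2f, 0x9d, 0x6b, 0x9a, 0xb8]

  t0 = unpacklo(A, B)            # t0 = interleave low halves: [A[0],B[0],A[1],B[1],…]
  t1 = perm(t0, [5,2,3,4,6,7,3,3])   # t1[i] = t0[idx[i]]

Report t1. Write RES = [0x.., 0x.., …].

RES = [0xa3, 0xa5, 0xba, 0x3f, 0x16, 0x2f, 0xba, 0xba]

t0 = [0x2d, 0xcd, 0xa5, 0xba, 0x3f, 0xa3, 0x16, 0x2f]
t1 = [0xa3, 0xa5, 0xba, 0x3f, 0x16, 0x2f, 0xba, 0xba]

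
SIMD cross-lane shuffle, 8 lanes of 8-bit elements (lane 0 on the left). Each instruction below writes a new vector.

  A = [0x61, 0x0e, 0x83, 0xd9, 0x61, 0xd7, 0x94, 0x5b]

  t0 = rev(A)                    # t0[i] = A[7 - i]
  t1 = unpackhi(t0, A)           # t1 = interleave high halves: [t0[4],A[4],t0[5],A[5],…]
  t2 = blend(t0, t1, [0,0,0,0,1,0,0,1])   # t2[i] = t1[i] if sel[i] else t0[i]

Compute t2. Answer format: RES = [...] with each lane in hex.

→ t0 |5b|94|d7|61|d9|83|0e|61|
→ t1 |d9|61|83|d7|0e|94|61|5b|
→ t2 |5b|94|d7|61|0e|83|0e|5b|

RES = [ 0x5b  0x94  0xd7  0x61  0x0e  0x83  0x0e  0x5b ]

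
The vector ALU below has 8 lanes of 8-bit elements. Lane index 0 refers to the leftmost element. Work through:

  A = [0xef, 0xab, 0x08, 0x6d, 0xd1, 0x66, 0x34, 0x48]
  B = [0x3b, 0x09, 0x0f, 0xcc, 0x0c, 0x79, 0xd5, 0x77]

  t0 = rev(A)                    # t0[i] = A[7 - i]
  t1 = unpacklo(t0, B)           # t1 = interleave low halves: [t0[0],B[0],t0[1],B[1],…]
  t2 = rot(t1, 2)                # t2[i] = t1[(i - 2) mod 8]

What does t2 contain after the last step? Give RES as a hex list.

  t0: 48 34 66 d1 6d 08 ab ef
  t1: 48 3b 34 09 66 0f d1 cc
  t2: d1 cc 48 3b 34 09 66 0f

RES = [0xd1, 0xcc, 0x48, 0x3b, 0x34, 0x09, 0x66, 0x0f]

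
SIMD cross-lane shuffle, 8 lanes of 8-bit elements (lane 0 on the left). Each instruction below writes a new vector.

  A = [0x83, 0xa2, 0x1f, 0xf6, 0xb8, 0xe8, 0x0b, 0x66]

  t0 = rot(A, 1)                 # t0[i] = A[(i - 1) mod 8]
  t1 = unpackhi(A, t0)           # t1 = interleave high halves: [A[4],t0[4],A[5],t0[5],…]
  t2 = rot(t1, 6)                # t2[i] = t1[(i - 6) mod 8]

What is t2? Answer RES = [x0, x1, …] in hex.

RES = [0xe8, 0xb8, 0x0b, 0xe8, 0x66, 0x0b, 0xb8, 0xf6]

t0 = [0x66, 0x83, 0xa2, 0x1f, 0xf6, 0xb8, 0xe8, 0x0b]
t1 = [0xb8, 0xf6, 0xe8, 0xb8, 0x0b, 0xe8, 0x66, 0x0b]
t2 = [0xe8, 0xb8, 0x0b, 0xe8, 0x66, 0x0b, 0xb8, 0xf6]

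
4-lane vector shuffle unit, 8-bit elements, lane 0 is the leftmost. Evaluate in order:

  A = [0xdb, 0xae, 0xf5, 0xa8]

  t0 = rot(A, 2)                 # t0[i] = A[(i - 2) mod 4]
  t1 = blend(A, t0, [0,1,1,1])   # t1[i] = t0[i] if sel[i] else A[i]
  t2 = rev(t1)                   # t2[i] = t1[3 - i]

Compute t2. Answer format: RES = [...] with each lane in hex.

RES = [ 0xae  0xdb  0xa8  0xdb ]

t0 = [0xf5, 0xa8, 0xdb, 0xae]
t1 = [0xdb, 0xa8, 0xdb, 0xae]
t2 = [0xae, 0xdb, 0xa8, 0xdb]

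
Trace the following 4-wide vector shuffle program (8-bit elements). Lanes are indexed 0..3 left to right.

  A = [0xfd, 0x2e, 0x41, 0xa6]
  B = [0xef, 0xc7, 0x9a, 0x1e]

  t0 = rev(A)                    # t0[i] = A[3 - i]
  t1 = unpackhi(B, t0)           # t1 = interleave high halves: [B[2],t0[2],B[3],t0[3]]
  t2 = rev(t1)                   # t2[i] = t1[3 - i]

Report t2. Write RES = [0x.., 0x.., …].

RES = [ 0xfd  0x1e  0x2e  0x9a ]

→ t0 |a6|41|2e|fd|
→ t1 |9a|2e|1e|fd|
→ t2 |fd|1e|2e|9a|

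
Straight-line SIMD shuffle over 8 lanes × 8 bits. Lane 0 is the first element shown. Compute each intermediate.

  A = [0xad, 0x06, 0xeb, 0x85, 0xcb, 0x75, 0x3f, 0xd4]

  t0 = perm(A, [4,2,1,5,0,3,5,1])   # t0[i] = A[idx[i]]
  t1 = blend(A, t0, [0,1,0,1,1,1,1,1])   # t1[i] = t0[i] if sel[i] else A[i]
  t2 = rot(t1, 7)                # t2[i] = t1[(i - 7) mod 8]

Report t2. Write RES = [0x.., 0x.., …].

RES = [0xeb, 0xeb, 0x75, 0xad, 0x85, 0x75, 0x06, 0xad]

  t0: cb eb 06 75 ad 85 75 06
  t1: ad eb eb 75 ad 85 75 06
  t2: eb eb 75 ad 85 75 06 ad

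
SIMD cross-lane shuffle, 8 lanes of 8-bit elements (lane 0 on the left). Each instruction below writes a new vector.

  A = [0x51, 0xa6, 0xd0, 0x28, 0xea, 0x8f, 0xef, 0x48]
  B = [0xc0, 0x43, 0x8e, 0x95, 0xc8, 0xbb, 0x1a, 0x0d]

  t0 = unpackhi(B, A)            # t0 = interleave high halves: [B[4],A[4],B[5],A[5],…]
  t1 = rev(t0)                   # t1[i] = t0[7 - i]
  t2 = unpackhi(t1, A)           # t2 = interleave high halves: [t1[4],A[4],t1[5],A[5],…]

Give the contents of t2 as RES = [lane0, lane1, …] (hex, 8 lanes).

RES = [ 0x8f  0xea  0xbb  0x8f  0xea  0xef  0xc8  0x48 ]

→ t0 |c8|ea|bb|8f|1a|ef|0d|48|
→ t1 |48|0d|ef|1a|8f|bb|ea|c8|
→ t2 |8f|ea|bb|8f|ea|ef|c8|48|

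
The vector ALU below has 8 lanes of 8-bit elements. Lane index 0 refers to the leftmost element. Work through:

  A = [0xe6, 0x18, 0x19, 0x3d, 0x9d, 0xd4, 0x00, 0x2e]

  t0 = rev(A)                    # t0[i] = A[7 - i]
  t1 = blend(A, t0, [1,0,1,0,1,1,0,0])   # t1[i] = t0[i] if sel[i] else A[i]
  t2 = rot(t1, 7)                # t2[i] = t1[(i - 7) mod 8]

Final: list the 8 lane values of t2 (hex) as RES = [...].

RES = [ 0x18  0xd4  0x3d  0x3d  0x19  0x00  0x2e  0x2e ]

  t0: 2e 00 d4 9d 3d 19 18 e6
  t1: 2e 18 d4 3d 3d 19 00 2e
  t2: 18 d4 3d 3d 19 00 2e 2e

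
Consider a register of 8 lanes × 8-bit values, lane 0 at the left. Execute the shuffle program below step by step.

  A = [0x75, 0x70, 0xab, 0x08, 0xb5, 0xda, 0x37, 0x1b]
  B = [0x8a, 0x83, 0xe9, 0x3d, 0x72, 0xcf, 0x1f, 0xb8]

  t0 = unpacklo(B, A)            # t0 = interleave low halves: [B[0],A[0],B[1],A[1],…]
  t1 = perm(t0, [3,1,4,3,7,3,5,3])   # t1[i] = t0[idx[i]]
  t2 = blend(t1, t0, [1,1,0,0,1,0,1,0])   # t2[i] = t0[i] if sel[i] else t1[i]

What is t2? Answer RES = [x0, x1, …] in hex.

→ t0 |8a|75|83|70|e9|ab|3d|08|
→ t1 |70|75|e9|70|08|70|ab|70|
→ t2 |8a|75|e9|70|e9|70|3d|70|

RES = [ 0x8a  0x75  0xe9  0x70  0xe9  0x70  0x3d  0x70 ]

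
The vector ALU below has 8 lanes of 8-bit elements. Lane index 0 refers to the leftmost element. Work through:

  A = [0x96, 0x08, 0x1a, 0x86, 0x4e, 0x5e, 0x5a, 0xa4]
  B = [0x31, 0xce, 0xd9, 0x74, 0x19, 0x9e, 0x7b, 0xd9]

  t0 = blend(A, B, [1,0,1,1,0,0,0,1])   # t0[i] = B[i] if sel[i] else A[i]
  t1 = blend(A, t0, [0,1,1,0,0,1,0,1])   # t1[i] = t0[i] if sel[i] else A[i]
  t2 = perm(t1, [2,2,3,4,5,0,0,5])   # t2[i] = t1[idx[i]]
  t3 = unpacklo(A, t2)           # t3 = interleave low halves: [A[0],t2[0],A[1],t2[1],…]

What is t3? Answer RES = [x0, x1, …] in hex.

RES = [ 0x96  0xd9  0x08  0xd9  0x1a  0x86  0x86  0x4e ]

→ t0 |31|08|d9|74|4e|5e|5a|d9|
→ t1 |96|08|d9|86|4e|5e|5a|d9|
→ t2 |d9|d9|86|4e|5e|96|96|5e|
→ t3 |96|d9|08|d9|1a|86|86|4e|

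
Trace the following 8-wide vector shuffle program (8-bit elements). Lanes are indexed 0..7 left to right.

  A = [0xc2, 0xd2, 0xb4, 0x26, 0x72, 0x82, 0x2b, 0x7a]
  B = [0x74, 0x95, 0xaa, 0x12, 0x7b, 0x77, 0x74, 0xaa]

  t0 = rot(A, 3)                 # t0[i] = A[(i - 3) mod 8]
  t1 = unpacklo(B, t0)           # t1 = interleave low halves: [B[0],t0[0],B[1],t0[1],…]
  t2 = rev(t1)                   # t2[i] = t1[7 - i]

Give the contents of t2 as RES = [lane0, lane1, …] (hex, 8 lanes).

t0 = [0x82, 0x2b, 0x7a, 0xc2, 0xd2, 0xb4, 0x26, 0x72]
t1 = [0x74, 0x82, 0x95, 0x2b, 0xaa, 0x7a, 0x12, 0xc2]
t2 = [0xc2, 0x12, 0x7a, 0xaa, 0x2b, 0x95, 0x82, 0x74]

RES = [0xc2, 0x12, 0x7a, 0xaa, 0x2b, 0x95, 0x82, 0x74]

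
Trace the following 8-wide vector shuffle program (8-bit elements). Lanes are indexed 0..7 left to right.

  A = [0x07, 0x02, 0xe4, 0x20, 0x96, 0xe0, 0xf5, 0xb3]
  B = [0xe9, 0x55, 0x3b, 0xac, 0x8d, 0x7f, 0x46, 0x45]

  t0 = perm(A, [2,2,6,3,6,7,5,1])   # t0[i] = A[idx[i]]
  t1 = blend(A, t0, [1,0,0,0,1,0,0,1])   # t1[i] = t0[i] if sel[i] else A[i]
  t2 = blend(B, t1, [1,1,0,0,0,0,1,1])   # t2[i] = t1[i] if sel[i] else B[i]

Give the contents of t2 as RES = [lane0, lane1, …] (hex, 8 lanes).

t0 = [0xe4, 0xe4, 0xf5, 0x20, 0xf5, 0xb3, 0xe0, 0x02]
t1 = [0xe4, 0x02, 0xe4, 0x20, 0xf5, 0xe0, 0xf5, 0x02]
t2 = [0xe4, 0x02, 0x3b, 0xac, 0x8d, 0x7f, 0xf5, 0x02]

RES = [0xe4, 0x02, 0x3b, 0xac, 0x8d, 0x7f, 0xf5, 0x02]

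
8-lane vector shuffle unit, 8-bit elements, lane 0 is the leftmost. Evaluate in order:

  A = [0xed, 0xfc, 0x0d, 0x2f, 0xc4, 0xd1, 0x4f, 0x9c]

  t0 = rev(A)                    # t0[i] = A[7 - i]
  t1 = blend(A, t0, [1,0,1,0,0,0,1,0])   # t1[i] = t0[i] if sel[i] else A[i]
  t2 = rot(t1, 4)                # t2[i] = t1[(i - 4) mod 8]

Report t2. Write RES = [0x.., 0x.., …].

RES = [0xc4, 0xd1, 0xfc, 0x9c, 0x9c, 0xfc, 0xd1, 0x2f]

t0 = [0x9c, 0x4f, 0xd1, 0xc4, 0x2f, 0x0d, 0xfc, 0xed]
t1 = [0x9c, 0xfc, 0xd1, 0x2f, 0xc4, 0xd1, 0xfc, 0x9c]
t2 = [0xc4, 0xd1, 0xfc, 0x9c, 0x9c, 0xfc, 0xd1, 0x2f]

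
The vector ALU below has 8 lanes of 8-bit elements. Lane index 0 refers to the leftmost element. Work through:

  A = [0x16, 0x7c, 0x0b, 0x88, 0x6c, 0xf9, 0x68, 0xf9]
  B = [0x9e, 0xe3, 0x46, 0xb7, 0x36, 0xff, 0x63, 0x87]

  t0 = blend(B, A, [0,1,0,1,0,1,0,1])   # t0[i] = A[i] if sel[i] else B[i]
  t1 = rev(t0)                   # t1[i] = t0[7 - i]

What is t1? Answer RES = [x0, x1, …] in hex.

→ t0 |9e|7c|46|88|36|f9|63|f9|
→ t1 |f9|63|f9|36|88|46|7c|9e|

RES = [0xf9, 0x63, 0xf9, 0x36, 0x88, 0x46, 0x7c, 0x9e]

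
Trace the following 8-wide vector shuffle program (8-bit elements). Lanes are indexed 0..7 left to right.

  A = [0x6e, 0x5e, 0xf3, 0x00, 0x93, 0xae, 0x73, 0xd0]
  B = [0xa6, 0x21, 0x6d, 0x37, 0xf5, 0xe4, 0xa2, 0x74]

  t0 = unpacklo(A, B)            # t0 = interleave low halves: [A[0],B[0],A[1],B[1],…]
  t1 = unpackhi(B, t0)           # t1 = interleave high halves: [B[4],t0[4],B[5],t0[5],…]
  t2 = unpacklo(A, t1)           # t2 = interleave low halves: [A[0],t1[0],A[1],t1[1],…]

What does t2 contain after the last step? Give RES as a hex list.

RES = [ 0x6e  0xf5  0x5e  0xf3  0xf3  0xe4  0x00  0x6d ]

t0 = [0x6e, 0xa6, 0x5e, 0x21, 0xf3, 0x6d, 0x00, 0x37]
t1 = [0xf5, 0xf3, 0xe4, 0x6d, 0xa2, 0x00, 0x74, 0x37]
t2 = [0x6e, 0xf5, 0x5e, 0xf3, 0xf3, 0xe4, 0x00, 0x6d]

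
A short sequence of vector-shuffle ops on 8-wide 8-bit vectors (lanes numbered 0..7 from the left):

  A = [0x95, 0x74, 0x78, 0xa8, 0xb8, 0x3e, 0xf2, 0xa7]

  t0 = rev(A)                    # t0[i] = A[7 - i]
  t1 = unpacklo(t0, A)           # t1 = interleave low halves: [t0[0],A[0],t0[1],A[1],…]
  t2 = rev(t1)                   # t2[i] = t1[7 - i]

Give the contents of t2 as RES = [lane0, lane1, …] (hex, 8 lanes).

  t0: a7 f2 3e b8 a8 78 74 95
  t1: a7 95 f2 74 3e 78 b8 a8
  t2: a8 b8 78 3e 74 f2 95 a7

RES = [0xa8, 0xb8, 0x78, 0x3e, 0x74, 0xf2, 0x95, 0xa7]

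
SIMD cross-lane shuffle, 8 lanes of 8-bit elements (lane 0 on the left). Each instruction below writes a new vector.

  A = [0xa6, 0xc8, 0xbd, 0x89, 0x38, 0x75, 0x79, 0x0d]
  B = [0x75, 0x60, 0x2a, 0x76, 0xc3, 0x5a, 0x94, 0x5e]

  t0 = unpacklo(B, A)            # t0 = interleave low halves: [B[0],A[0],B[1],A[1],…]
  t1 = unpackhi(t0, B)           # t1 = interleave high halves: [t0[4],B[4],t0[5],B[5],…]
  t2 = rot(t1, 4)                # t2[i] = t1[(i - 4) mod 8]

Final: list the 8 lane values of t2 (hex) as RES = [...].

t0 = [0x75, 0xa6, 0x60, 0xc8, 0x2a, 0xbd, 0x76, 0x89]
t1 = [0x2a, 0xc3, 0xbd, 0x5a, 0x76, 0x94, 0x89, 0x5e]
t2 = [0x76, 0x94, 0x89, 0x5e, 0x2a, 0xc3, 0xbd, 0x5a]

RES = [ 0x76  0x94  0x89  0x5e  0x2a  0xc3  0xbd  0x5a ]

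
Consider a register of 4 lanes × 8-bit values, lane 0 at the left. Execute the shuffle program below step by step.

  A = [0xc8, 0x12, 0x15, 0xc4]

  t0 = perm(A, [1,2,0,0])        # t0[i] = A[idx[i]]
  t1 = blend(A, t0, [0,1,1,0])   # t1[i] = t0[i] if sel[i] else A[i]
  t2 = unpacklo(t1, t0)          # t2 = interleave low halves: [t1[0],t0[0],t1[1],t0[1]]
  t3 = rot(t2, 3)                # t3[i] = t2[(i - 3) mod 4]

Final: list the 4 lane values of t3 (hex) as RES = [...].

RES = [0x12, 0x15, 0x15, 0xc8]

  t0: 12 15 c8 c8
  t1: c8 15 c8 c4
  t2: c8 12 15 15
  t3: 12 15 15 c8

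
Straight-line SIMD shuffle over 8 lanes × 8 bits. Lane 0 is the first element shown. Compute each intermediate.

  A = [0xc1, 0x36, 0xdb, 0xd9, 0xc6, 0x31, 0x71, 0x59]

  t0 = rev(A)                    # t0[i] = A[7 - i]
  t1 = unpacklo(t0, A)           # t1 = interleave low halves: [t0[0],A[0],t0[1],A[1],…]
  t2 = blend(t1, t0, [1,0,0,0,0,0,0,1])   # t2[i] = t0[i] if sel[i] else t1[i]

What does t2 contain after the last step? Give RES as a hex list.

  t0: 59 71 31 c6 d9 db 36 c1
  t1: 59 c1 71 36 31 db c6 d9
  t2: 59 c1 71 36 31 db c6 c1

RES = [ 0x59  0xc1  0x71  0x36  0x31  0xdb  0xc6  0xc1 ]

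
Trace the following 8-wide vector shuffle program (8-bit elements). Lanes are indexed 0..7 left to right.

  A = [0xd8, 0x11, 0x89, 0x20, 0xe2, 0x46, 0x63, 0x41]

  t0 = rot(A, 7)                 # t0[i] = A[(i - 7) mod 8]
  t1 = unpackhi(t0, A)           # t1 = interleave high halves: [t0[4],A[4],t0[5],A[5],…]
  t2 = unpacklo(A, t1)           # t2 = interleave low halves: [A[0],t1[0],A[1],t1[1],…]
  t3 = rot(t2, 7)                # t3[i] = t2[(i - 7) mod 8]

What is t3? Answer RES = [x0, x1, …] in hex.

  t0: 11 89 20 e2 46 63 41 d8
  t1: 46 e2 63 46 41 63 d8 41
  t2: d8 46 11 e2 89 63 20 46
  t3: 46 11 e2 89 63 20 46 d8

RES = [0x46, 0x11, 0xe2, 0x89, 0x63, 0x20, 0x46, 0xd8]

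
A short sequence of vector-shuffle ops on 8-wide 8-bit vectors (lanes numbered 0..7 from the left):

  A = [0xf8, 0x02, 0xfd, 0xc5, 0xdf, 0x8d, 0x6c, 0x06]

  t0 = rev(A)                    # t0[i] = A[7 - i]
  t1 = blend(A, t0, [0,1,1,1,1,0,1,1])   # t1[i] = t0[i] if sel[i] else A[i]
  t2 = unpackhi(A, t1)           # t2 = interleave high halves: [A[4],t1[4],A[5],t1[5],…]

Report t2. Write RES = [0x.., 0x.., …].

t0 = [0x06, 0x6c, 0x8d, 0xdf, 0xc5, 0xfd, 0x02, 0xf8]
t1 = [0xf8, 0x6c, 0x8d, 0xdf, 0xc5, 0x8d, 0x02, 0xf8]
t2 = [0xdf, 0xc5, 0x8d, 0x8d, 0x6c, 0x02, 0x06, 0xf8]

RES = [0xdf, 0xc5, 0x8d, 0x8d, 0x6c, 0x02, 0x06, 0xf8]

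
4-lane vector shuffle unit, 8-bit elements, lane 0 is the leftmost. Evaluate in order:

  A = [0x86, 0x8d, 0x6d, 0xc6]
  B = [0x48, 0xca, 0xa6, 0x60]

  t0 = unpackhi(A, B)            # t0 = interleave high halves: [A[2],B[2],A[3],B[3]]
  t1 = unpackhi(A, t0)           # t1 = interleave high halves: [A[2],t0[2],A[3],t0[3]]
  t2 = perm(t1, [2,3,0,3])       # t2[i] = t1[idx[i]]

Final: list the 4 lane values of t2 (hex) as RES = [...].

RES = [0xc6, 0x60, 0x6d, 0x60]

  t0: 6d a6 c6 60
  t1: 6d c6 c6 60
  t2: c6 60 6d 60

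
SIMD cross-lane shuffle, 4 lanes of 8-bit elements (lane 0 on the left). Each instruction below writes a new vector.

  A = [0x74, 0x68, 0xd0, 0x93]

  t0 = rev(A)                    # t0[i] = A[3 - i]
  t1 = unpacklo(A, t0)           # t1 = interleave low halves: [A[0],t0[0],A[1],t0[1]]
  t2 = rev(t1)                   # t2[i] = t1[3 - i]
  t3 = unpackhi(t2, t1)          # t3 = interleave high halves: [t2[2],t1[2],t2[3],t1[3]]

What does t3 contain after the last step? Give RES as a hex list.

RES = [0x93, 0x68, 0x74, 0xd0]

t0 = [0x93, 0xd0, 0x68, 0x74]
t1 = [0x74, 0x93, 0x68, 0xd0]
t2 = [0xd0, 0x68, 0x93, 0x74]
t3 = [0x93, 0x68, 0x74, 0xd0]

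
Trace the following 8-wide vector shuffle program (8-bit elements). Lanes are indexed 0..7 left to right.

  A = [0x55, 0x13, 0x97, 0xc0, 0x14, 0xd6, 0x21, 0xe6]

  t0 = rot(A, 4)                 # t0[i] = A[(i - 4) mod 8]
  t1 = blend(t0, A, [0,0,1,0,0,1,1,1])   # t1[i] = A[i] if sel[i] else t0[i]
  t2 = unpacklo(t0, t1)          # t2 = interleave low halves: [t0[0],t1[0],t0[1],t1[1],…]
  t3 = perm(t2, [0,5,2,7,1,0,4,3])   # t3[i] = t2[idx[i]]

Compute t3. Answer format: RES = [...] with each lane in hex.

t0 = [0x14, 0xd6, 0x21, 0xe6, 0x55, 0x13, 0x97, 0xc0]
t1 = [0x14, 0xd6, 0x97, 0xe6, 0x55, 0xd6, 0x21, 0xe6]
t2 = [0x14, 0x14, 0xd6, 0xd6, 0x21, 0x97, 0xe6, 0xe6]
t3 = [0x14, 0x97, 0xd6, 0xe6, 0x14, 0x14, 0x21, 0xd6]

RES = [0x14, 0x97, 0xd6, 0xe6, 0x14, 0x14, 0x21, 0xd6]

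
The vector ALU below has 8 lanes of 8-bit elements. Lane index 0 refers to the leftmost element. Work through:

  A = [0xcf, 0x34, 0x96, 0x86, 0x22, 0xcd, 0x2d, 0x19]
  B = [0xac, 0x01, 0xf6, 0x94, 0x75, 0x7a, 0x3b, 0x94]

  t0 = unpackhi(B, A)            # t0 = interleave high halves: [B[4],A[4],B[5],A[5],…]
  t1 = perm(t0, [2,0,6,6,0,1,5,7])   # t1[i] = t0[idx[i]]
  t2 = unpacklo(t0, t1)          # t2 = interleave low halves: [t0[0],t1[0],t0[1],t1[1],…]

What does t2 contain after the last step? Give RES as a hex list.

RES = [0x75, 0x7a, 0x22, 0x75, 0x7a, 0x94, 0xcd, 0x94]

t0 = [0x75, 0x22, 0x7a, 0xcd, 0x3b, 0x2d, 0x94, 0x19]
t1 = [0x7a, 0x75, 0x94, 0x94, 0x75, 0x22, 0x2d, 0x19]
t2 = [0x75, 0x7a, 0x22, 0x75, 0x7a, 0x94, 0xcd, 0x94]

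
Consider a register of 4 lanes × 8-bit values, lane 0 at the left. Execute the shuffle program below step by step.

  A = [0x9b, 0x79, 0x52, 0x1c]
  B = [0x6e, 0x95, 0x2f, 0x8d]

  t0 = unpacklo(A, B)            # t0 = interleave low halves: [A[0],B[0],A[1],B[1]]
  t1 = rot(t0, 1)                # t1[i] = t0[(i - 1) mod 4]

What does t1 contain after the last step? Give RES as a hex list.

→ t0 |9b|6e|79|95|
→ t1 |95|9b|6e|79|

RES = [ 0x95  0x9b  0x6e  0x79 ]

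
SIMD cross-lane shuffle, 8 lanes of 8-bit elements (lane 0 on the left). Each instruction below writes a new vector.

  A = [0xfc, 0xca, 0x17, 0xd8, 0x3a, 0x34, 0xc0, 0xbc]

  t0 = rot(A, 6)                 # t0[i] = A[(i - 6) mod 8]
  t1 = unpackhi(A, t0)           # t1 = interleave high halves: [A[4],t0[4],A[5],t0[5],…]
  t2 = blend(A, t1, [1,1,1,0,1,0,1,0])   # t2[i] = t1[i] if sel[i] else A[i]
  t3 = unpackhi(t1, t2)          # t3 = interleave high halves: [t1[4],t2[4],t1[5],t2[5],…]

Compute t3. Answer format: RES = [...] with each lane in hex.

RES = [0xc0, 0xc0, 0xfc, 0x34, 0xbc, 0xbc, 0xca, 0xbc]

→ t0 |17|d8|3a|34|c0|bc|fc|ca|
→ t1 |3a|c0|34|bc|c0|fc|bc|ca|
→ t2 |3a|c0|34|d8|c0|34|bc|bc|
→ t3 |c0|c0|fc|34|bc|bc|ca|bc|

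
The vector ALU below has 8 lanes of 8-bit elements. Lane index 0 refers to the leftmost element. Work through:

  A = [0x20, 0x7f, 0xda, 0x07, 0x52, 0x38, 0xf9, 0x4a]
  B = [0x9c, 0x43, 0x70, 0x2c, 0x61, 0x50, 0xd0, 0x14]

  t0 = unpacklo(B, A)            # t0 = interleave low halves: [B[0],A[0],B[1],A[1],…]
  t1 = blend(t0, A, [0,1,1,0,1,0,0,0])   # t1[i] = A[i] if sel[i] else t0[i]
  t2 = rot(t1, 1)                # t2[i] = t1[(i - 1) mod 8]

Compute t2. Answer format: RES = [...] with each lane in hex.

RES = [ 0x07  0x9c  0x7f  0xda  0x7f  0x52  0xda  0x2c ]

  t0: 9c 20 43 7f 70 da 2c 07
  t1: 9c 7f da 7f 52 da 2c 07
  t2: 07 9c 7f da 7f 52 da 2c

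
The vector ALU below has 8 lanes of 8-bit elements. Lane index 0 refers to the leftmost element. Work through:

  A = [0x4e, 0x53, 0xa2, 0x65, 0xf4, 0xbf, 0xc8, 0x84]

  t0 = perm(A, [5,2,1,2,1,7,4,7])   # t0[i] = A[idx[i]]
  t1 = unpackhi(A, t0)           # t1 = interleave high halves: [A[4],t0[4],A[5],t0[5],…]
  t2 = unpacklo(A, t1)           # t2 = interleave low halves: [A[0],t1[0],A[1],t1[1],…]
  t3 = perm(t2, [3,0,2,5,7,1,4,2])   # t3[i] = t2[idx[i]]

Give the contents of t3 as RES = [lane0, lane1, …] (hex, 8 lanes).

RES = [ 0x53  0x4e  0x53  0xbf  0x84  0xf4  0xa2  0x53 ]

→ t0 |bf|a2|53|a2|53|84|f4|84|
→ t1 |f4|53|bf|84|c8|f4|84|84|
→ t2 |4e|f4|53|53|a2|bf|65|84|
→ t3 |53|4e|53|bf|84|f4|a2|53|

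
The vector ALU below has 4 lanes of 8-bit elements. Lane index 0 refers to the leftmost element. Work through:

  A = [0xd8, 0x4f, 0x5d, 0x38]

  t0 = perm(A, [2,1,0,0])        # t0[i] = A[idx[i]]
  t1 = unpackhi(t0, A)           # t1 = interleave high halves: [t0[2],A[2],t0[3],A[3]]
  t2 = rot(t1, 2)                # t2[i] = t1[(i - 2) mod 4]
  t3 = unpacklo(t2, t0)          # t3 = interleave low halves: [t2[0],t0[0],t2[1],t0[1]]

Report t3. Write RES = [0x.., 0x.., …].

  t0: 5d 4f d8 d8
  t1: d8 5d d8 38
  t2: d8 38 d8 5d
  t3: d8 5d 38 4f

RES = [0xd8, 0x5d, 0x38, 0x4f]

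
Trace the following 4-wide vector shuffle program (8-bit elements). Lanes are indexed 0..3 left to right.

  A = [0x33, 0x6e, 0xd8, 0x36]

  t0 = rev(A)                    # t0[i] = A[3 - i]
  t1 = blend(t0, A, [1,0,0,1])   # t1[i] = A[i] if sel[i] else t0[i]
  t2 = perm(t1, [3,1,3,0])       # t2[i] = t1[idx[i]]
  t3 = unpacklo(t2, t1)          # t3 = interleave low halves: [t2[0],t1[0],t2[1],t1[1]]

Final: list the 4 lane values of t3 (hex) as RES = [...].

RES = [0x36, 0x33, 0xd8, 0xd8]

→ t0 |36|d8|6e|33|
→ t1 |33|d8|6e|36|
→ t2 |36|d8|36|33|
→ t3 |36|33|d8|d8|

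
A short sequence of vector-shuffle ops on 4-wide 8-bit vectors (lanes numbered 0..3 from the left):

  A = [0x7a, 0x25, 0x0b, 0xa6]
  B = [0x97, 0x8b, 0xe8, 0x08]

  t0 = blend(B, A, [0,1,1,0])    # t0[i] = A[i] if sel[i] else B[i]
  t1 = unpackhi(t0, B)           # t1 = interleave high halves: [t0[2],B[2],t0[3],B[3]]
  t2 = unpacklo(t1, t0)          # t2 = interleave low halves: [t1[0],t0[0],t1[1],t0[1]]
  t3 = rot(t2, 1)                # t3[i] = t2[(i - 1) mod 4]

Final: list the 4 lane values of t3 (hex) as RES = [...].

RES = [0x25, 0x0b, 0x97, 0xe8]

t0 = [0x97, 0x25, 0x0b, 0x08]
t1 = [0x0b, 0xe8, 0x08, 0x08]
t2 = [0x0b, 0x97, 0xe8, 0x25]
t3 = [0x25, 0x0b, 0x97, 0xe8]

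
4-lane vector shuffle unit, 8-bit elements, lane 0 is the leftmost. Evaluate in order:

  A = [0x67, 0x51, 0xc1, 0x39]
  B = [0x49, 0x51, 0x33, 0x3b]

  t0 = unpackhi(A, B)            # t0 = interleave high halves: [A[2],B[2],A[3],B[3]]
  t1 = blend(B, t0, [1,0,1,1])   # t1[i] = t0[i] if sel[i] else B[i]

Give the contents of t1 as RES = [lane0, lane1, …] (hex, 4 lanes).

→ t0 |c1|33|39|3b|
→ t1 |c1|51|39|3b|

RES = [0xc1, 0x51, 0x39, 0x3b]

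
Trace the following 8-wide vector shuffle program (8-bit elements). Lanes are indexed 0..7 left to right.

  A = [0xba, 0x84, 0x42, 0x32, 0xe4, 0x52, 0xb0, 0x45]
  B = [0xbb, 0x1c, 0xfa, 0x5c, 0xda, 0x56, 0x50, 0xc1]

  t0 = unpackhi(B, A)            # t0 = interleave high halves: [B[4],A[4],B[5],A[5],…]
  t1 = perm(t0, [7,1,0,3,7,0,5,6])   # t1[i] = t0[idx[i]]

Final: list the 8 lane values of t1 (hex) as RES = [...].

RES = [ 0x45  0xe4  0xda  0x52  0x45  0xda  0xb0  0xc1 ]

→ t0 |da|e4|56|52|50|b0|c1|45|
→ t1 |45|e4|da|52|45|da|b0|c1|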